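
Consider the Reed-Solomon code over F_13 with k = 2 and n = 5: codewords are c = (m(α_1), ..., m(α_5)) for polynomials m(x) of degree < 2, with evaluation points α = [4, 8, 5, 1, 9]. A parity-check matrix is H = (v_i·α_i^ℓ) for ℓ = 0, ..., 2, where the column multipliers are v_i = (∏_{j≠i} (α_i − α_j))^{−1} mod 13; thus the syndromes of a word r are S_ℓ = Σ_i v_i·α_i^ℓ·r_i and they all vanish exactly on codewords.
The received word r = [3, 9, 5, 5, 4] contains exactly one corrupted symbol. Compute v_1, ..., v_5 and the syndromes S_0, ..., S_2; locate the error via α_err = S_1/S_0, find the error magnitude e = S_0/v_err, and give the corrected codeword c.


S = (8, 1, 5), error at position 3, error magnitude e = 7, c = [3, 9, 11, 5, 4].

Step 1: column multipliers v_i = (∏_{j≠i}(α_i − α_j))^{−1} mod 13.
  i = 1 (α = 4): (4−8)(4−5)(4−1)(4−9) = (−4)·(−1)·3·(−5) = −60 ≡ 5, so v_1 = 5^{−1} = 8 (mod 13).
  i = 2 (α = 8): (8−4)(8−5)(8−1)(8−9) = 4·3·7·(−1) = −84 ≡ 7, so v_2 = 7^{−1} = 2 (mod 13).
  i = 3 (α = 5): (5−4)(5−8)(5−1)(5−9) = 1·(−3)·4·(−4) = 48 ≡ 9, so v_3 = 9^{−1} = 3 (mod 13).
  i = 4 (α = 1): (1−4)(1−8)(1−5)(1−9) = (−3)·(−7)·(−4)·(−8) = 672 ≡ 9, so v_4 = 9^{−1} = 3 (mod 13).
  i = 5 (α = 9): (9−4)(9−8)(9−5)(9−1) = 5·1·4·8 = 160 ≡ 4, so v_5 = 4^{−1} = 10 (mod 13).
  v = [8, 2, 3, 3, 10].
Step 2: syndromes of r = [3, 9, 5, 5, 4] (all sums mod 13).
  S_0 = Σ v_i r_i = 8·3 + 2·9 + 3·5 + 3·5 + 10·4 = 112 ≡ 8.
  S_1 = Σ v_i α_i r_i = 8·4·3 + 2·8·9 + 3·5·5 + 3·1·5 + 10·9·4 = 690 ≡ 1.
  α_i^2 mod 13 = [3, 12, 12, 1, 3].
  S_2 = Σ v_i α_i^2 r_i = 8·3·3 + 2·12·9 + 3·12·5 + 3·1·5 + 10·3·4 = 603 ≡ 5.
  S = (8, 1, 5) ≠ 0, so r is not a codeword (an error is present).
Step 3: locate the error. For a single error e at position i, S_ℓ = v_i·e·α_i^ℓ, so α_err = S_1/S_0.
  S_0^{−1} = 8^{−1} = 5 (mod 13), so α_err = 1·5 = 5 ≡ 5 = α_3. Error position i = 3.
  Consistency check: S_2/S_1 = 5·1 = 5 ≡ 5 = α_err ✓ (single-error assumption holds).
Step 4: error magnitude e = S_0/v_3 = S_0·∏_{j≠3}(α_3 − α_j) = 8·9 = 72 ≡ 7 (mod 13).
Step 5: correct position 3: c_3 = r_3 − e = 5 − 7 ≡ 11 (mod 13). Hence c = [3, 9, 11, 5, 4].
  Check: interpolating c through the α_i gives m(x) = 10 + 8·x (degree < 2) with m(α_i) = c_i for every i, so c is indeed a codeword.


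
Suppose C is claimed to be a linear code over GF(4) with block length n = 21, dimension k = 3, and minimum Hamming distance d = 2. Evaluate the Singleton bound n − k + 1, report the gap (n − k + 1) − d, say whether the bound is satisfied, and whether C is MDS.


Singleton RHS = n − k + 1 = 19, slack = 17, bound satisfied, not MDS.

Singleton bound: d ≤ n − k + 1.
Here n = 21, k = 3, so n − k + 1 = 19.
Given d = 2, check d ≤ 19: YES.
Slack = (n − k + 1) − d = 17.
The code is NOT MDS (slack = 17 > 0).
Description: the claimed parameters are [21, 3, 2]_4; such a code would be non-MDS.


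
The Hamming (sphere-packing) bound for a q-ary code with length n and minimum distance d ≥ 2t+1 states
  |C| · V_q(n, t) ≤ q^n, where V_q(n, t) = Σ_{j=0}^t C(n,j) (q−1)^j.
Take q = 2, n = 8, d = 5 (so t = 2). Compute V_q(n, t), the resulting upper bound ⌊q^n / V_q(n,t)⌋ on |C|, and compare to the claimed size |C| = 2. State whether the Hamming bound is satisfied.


V_q(n, t) = 37, q^n = 256, Hamming bound = 6, |C| = 2 ≤ bound (satisfied).

Step 1: Compute V_q(n, t) = Σ_{j=0}^2 C(n, j) (q−1)^j.
  j = 0: C(8,0)·(1)^0 = 1·1 = 1.
  j = 1: C(8,1)·(1)^1 = 8·1 = 8.
  j = 2: C(8,2)·(1)^2 = 28·1 = 28.
  V_q(n, t) = 1 + 8 + 28 = 37.
Step 2: q^n = 2^8 = 256.
Step 3: Hamming bound ⌊q^n / V_q(n,t)⌋ = ⌊256/37⌋ = 6.
Step 4: Compare |C| = 2 to 6: satisfied.
The claimed |C| lies below the Hamming bound.


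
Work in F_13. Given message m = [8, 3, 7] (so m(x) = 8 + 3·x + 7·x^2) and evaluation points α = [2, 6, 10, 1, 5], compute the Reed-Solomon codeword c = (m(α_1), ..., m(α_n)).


c = [3, 5, 10, 5, 3]

Message polynomial: m(x) = 8 + 3·x + 7·x^2 (mod 13).
For each evaluation point α_i, compute m(α_i) mod 13:
  α_1 = 2: Horner steps 7 → 4 → 3, so m(2) = 3.
  α_2 = 6: Horner steps 7 → 6 → 5, so m(6) = 5.
  α_3 = 10: Horner steps 7 → 8 → 10, so m(10) = 10.
  α_4 = 1: Horner steps 7 → 10 → 5, so m(1) = 5.
  α_5 = 5: Horner steps 7 → 12 → 3, so m(5) = 3.
Codeword c = [3, 5, 10, 5, 3] ∈ F_13^5.


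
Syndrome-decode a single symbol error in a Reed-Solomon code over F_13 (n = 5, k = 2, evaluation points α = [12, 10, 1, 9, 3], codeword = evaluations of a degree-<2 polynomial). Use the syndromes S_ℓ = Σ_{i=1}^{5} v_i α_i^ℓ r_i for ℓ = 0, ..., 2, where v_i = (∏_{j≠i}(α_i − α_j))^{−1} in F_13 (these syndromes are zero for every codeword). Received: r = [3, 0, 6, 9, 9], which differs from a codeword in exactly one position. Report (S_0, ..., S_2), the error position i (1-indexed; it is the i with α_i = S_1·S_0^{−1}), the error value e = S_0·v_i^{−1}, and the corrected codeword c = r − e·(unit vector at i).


S = (4, 10, 12), error at position 4, error magnitude e = 4, c = [3, 0, 6, 5, 9].

Step 1: column multipliers v_i = (∏_{j≠i}(α_i − α_j))^{−1} mod 13.
  i = 1 (α = 12): (12−10)(12−1)(12−9)(12−3) = 2·11·3·9 = 594 ≡ 9, so v_1 = 9^{−1} = 3 (mod 13).
  i = 2 (α = 10): (10−12)(10−1)(10−9)(10−3) = (−2)·9·1·7 = −126 ≡ 4, so v_2 = 4^{−1} = 10 (mod 13).
  i = 3 (α = 1): (1−12)(1−10)(1−9)(1−3) = (−11)·(−9)·(−8)·(−2) = 1584 ≡ 11, so v_3 = 11^{−1} = 6 (mod 13).
  i = 4 (α = 9): (9−12)(9−10)(9−1)(9−3) = (−3)·(−1)·8·6 = 144 ≡ 1, so v_4 = 1^{−1} = 1 (mod 13).
  i = 5 (α = 3): (3−12)(3−10)(3−1)(3−9) = (−9)·(−7)·2·(−6) = −756 ≡ 11, so v_5 = 11^{−1} = 6 (mod 13).
  v = [3, 10, 6, 1, 6].
Step 2: syndromes of r = [3, 0, 6, 9, 9] (all sums mod 13).
  S_0 = Σ v_i r_i = 3·3 + 10·0 + 6·6 + 1·9 + 6·9 = 108 ≡ 4.
  S_1 = Σ v_i α_i r_i = 3·12·3 + 10·10·0 + 6·1·6 + 1·9·9 + 6·3·9 = 387 ≡ 10.
  α_i^2 mod 13 = [1, 9, 1, 3, 9].
  S_2 = Σ v_i α_i^2 r_i = 3·1·3 + 10·9·0 + 6·1·6 + 1·3·9 + 6·9·9 = 558 ≡ 12.
  S = (4, 10, 12) ≠ 0, so r is not a codeword (an error is present).
Step 3: locate the error. For a single error e at position i, S_ℓ = v_i·e·α_i^ℓ, so α_err = S_1/S_0.
  S_0^{−1} = 4^{−1} = 10 (mod 13), so α_err = 10·10 = 100 ≡ 9 = α_4. Error position i = 4.
  Consistency check: S_2/S_1 = 12·4 = 48 ≡ 9 = α_err ✓ (single-error assumption holds).
Step 4: error magnitude e = S_0/v_4 = S_0·∏_{j≠4}(α_4 − α_j) = 4·1 = 4 ≡ 4 (mod 13).
Step 5: correct position 4: c_4 = r_4 − e = 9 − 4 ≡ 5 (mod 13). Hence c = [3, 0, 6, 5, 9].
  Check: interpolating c through the α_i gives m(x) = 11 + 8·x (degree < 2) with m(α_i) = c_i for every i, so c is indeed a codeword.


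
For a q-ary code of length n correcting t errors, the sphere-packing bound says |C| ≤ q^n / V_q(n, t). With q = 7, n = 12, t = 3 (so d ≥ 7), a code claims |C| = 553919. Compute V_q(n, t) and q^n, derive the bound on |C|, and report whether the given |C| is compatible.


V_q(n, t) = 49969, q^n = 13841287201, Hamming bound = 276997, |C| = 553919 > bound (violated).

Step 1: Compute V_q(n, t) = Σ_{j=0}^3 C(n, j) (q−1)^j.
  j = 0: C(12,0)·(6)^0 = 1·1 = 1.
  j = 1: C(12,1)·(6)^1 = 12·6 = 72.
  j = 2: C(12,2)·(6)^2 = 66·36 = 2376.
  j = 3: C(12,3)·(6)^3 = 220·216 = 47520.
  V_q(n, t) = 1 + 72 + 2376 + 47520 = 49969.
Step 2: q^n = 7^12 = 13841287201.
Step 3: Hamming bound ⌊q^n / V_q(n,t)⌋ = ⌊13841287201/49969⌋ = 276997.
Step 4: Compare |C| = 553919 to 276997: violated.
The claimed |C| lies above the Hamming bound, so no 7-ary code of length 12 with d ≥ 7 can have 553919 codewords.


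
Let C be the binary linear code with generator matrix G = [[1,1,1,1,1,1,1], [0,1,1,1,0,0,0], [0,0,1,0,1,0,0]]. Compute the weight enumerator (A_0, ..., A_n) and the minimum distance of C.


Weight distribution: A_0 = 1, A_2 = 1, A_3 = 2, A_4 = 2, A_5 = 1, A_7 = 1. Minimum distance d = 2.

Enumerate all 2^3 = 8 messages m ∈ F_2^3.
For each, compute codeword c = mG in F_2^7, then tally its weight.
  m = 000 → c = 0000000, weight = 0.
  m = 100 → c = 1111111, weight = 7.
  m = 010 → c = 0111000, weight = 3.
  m = 110 → c = 1000111, weight = 4.
  m = 001 → c = 0010100, weight = 2.
  m = 101 → c = 1101011, weight = 5.
  m = 011 → c = 0101100, weight = 3.
  m = 111 → c = 1010011, weight = 4.
Tally weights:
  weight 0: 1 codewords.
  weight 2: 1 codewords.
  weight 3: 2 codewords.
  weight 4: 2 codewords.
  weight 5: 1 codewords.
  weight 7: 1 codewords.
Minimum distance d = smallest w > 0 with A_w > 0 = 2.
Sanity: Σ A_w = 8 = 2^3 = 8 ✓.


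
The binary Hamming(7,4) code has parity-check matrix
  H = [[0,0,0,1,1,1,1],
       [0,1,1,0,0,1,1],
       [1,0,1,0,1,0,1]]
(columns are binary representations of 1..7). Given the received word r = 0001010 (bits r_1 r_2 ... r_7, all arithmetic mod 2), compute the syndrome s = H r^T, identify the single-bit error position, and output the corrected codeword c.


s = (0, 1, 0)^T, error position = 2, corrected codeword c = 0101010

Compute s = H r^T mod 2 one row at a time:
  s_1 = 1 + 0 + 1 + 0 = 2 ≡ 0 (mod 2).
  s_2 = 0 + 0 + 1 + 0 = 1 ≡ 1 (mod 2).
  s_3 = 0 + 0 + 0 + 0 = 0 ≡ 0 (mod 2).
s = (0, 1, 0)^T — this equals column 2 of H (binary 010), so error is at position 2.
Correct: flip bit 2 of r = 0001010 to get c = 0101010.


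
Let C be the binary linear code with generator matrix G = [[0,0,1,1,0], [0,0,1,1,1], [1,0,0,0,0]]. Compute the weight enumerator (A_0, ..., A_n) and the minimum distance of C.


Weight distribution: A_0 = 1, A_1 = 2, A_2 = 2, A_3 = 2, A_4 = 1. Minimum distance d = 1.

Enumerate all 2^3 = 8 messages m ∈ F_2^3.
For each, compute codeword c = mG in F_2^5, then tally its weight.
  m = 000 → c = 00000, weight = 0.
  m = 100 → c = 00110, weight = 2.
  m = 010 → c = 00111, weight = 3.
  m = 110 → c = 00001, weight = 1.
  m = 001 → c = 10000, weight = 1.
  m = 101 → c = 10110, weight = 3.
  m = 011 → c = 10111, weight = 4.
  m = 111 → c = 10001, weight = 2.
Tally weights:
  weight 0: 1 codewords.
  weight 1: 2 codewords.
  weight 2: 2 codewords.
  weight 3: 2 codewords.
  weight 4: 1 codewords.
Minimum distance d = smallest w > 0 with A_w > 0 = 1.
Sanity: Σ A_w = 8 = 2^3 = 8 ✓.


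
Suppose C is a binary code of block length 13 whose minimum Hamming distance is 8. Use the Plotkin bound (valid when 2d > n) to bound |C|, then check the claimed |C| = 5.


Plotkin bound M ≤ 4; given |C| = 5 > bound (violated).

Check applicability: 2d = 16, n = 13.
2d − n = 3 > 0, so Plotkin applies.
Compute d/(2d−n) = 8/3 ≈ 2.6667.
⌊d/(2d−n)⌋ = 2.
Plotkin bound: M ≤ 2·2 = 4.
Given |C| = 5, check: VIOLATED.
This |C| is above the Plotkin bound, so no binary code with n = 13, d = 8 and 5 codewords exists.


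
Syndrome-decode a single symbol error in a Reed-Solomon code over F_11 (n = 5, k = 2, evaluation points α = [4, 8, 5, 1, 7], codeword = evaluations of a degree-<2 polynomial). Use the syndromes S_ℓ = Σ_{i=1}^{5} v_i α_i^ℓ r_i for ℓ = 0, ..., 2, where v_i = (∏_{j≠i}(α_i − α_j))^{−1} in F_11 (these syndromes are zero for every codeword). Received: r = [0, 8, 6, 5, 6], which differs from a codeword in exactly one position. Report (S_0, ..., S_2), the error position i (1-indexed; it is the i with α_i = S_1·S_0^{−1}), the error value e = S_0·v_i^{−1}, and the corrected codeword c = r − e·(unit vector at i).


S = (2, 10, 6), error at position 3, error magnitude e = 4, c = [0, 8, 2, 5, 6].

Step 1: column multipliers v_i = (∏_{j≠i}(α_i − α_j))^{−1} mod 11.
  i = 1 (α = 4): (4−8)(4−5)(4−1)(4−7) = (−4)·(−1)·3·(−3) = −36 ≡ 8, so v_1 = 8^{−1} = 7 (mod 11).
  i = 2 (α = 8): (8−4)(8−5)(8−1)(8−7) = 4·3·7·1 = 84 ≡ 7, so v_2 = 7^{−1} = 8 (mod 11).
  i = 3 (α = 5): (5−4)(5−8)(5−1)(5−7) = 1·(−3)·4·(−2) = 24 ≡ 2, so v_3 = 2^{−1} = 6 (mod 11).
  i = 4 (α = 1): (1−4)(1−8)(1−5)(1−7) = (−3)·(−7)·(−4)·(−6) = 504 ≡ 9, so v_4 = 9^{−1} = 5 (mod 11).
  i = 5 (α = 7): (7−4)(7−8)(7−5)(7−1) = 3·(−1)·2·6 = −36 ≡ 8, so v_5 = 8^{−1} = 7 (mod 11).
  v = [7, 8, 6, 5, 7].
Step 2: syndromes of r = [0, 8, 6, 5, 6] (all sums mod 11).
  S_0 = Σ v_i r_i = 7·0 + 8·8 + 6·6 + 5·5 + 7·6 = 167 ≡ 2.
  S_1 = Σ v_i α_i r_i = 7·4·0 + 8·8·8 + 6·5·6 + 5·1·5 + 7·7·6 = 1011 ≡ 10.
  α_i^2 mod 11 = [5, 9, 3, 1, 5].
  S_2 = Σ v_i α_i^2 r_i = 7·5·0 + 8·9·8 + 6·3·6 + 5·1·5 + 7·5·6 = 919 ≡ 6.
  S = (2, 10, 6) ≠ 0, so r is not a codeword (an error is present).
Step 3: locate the error. For a single error e at position i, S_ℓ = v_i·e·α_i^ℓ, so α_err = S_1/S_0.
  S_0^{−1} = 2^{−1} = 6 (mod 11), so α_err = 10·6 = 60 ≡ 5 = α_3. Error position i = 3.
  Consistency check: S_2/S_1 = 6·10 = 60 ≡ 5 = α_err ✓ (single-error assumption holds).
Step 4: error magnitude e = S_0/v_3 = S_0·∏_{j≠3}(α_3 − α_j) = 2·2 = 4 ≡ 4 (mod 11).
Step 5: correct position 3: c_3 = r_3 − e = 6 − 4 ≡ 2 (mod 11). Hence c = [0, 8, 2, 5, 6].
  Check: interpolating c through the α_i gives m(x) = 3 + 2·x (degree < 2) with m(α_i) = c_i for every i, so c is indeed a codeword.


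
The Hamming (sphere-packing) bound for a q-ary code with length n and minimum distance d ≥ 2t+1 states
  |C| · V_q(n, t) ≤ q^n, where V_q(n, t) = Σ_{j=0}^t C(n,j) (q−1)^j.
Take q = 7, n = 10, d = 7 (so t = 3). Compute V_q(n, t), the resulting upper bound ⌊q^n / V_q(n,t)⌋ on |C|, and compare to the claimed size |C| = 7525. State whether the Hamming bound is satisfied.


V_q(n, t) = 27601, q^n = 282475249, Hamming bound = 10234, |C| = 7525 ≤ bound (satisfied).

Step 1: Compute V_q(n, t) = Σ_{j=0}^3 C(n, j) (q−1)^j.
  j = 0: C(10,0)·(6)^0 = 1·1 = 1.
  j = 1: C(10,1)·(6)^1 = 10·6 = 60.
  j = 2: C(10,2)·(6)^2 = 45·36 = 1620.
  j = 3: C(10,3)·(6)^3 = 120·216 = 25920.
  V_q(n, t) = 1 + 60 + 1620 + 25920 = 27601.
Step 2: q^n = 7^10 = 282475249.
Step 3: Hamming bound ⌊q^n / V_q(n,t)⌋ = ⌊282475249/27601⌋ = 10234.
Step 4: Compare |C| = 7525 to 10234: satisfied.
The claimed |C| lies below the Hamming bound.


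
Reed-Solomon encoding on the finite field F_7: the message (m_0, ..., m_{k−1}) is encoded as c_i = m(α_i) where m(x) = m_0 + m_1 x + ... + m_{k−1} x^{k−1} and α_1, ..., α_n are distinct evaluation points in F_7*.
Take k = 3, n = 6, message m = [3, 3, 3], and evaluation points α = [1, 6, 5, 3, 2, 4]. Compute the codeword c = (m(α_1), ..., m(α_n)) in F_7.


c = [2, 3, 2, 4, 0, 0]

Message polynomial: m(x) = 3 + 3·x + 3·x^2 (mod 7).
For each evaluation point α_i, compute m(α_i) mod 7:
  α_1 = 1: Horner steps 3 → 6 → 2, so m(1) = 2.
  α_2 = 6: Horner steps 3 → 0 → 3, so m(6) = 3.
  α_3 = 5: Horner steps 3 → 4 → 2, so m(5) = 2.
  α_4 = 3: Horner steps 3 → 5 → 4, so m(3) = 4.
  α_5 = 2: Horner steps 3 → 2 → 0, so m(2) = 0.
  α_6 = 4: Horner steps 3 → 1 → 0, so m(4) = 0.
Codeword c = [2, 3, 2, 4, 0, 0] ∈ F_7^6.


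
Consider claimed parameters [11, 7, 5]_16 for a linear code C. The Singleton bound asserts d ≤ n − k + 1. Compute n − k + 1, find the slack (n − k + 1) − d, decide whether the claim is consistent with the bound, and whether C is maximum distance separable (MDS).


Singleton RHS = n − k + 1 = 5, slack = 0, bound satisfied, MDS.

Singleton bound: d ≤ n − k + 1.
Here n = 11, k = 7, so n − k + 1 = 5.
Given d = 5, check d ≤ 5: YES.
Slack = (n − k + 1) − d = 0.
The code is MDS (slack = 0).
Description: the claimed parameters are [11, 7, 5]_16; such a code would be MDS (meets Singleton bound).


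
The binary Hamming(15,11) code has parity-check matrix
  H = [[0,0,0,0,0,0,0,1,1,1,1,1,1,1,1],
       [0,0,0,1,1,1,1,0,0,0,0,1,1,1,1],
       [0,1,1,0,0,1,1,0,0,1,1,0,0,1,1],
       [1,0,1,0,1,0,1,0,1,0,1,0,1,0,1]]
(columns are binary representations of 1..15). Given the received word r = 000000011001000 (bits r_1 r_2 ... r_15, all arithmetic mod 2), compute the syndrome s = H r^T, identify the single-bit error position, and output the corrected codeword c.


s = (1, 1, 0, 1)^T, error position = 13, corrected codeword c = 000000011001100

Compute s = H r^T mod 2 one row at a time:
  s_1 = 1 + 1 + 0 + 0 + 1 + 0 + 0 + 0 = 3 ≡ 1 (mod 2).
  s_2 = 0 + 0 + 0 + 0 + 1 + 0 + 0 + 0 = 1 ≡ 1 (mod 2).
  s_3 = 0 + 0 + 0 + 0 + 0 + 0 + 0 + 0 = 0 ≡ 0 (mod 2).
  s_4 = 0 + 0 + 0 + 0 + 1 + 0 + 0 + 0 = 1 ≡ 1 (mod 2).
s = (1, 1, 0, 1)^T — this equals column 13 of H (binary 1101), so error is at position 13.
Correct: flip bit 13 of r = 000000011001000 to get c = 000000011001100.


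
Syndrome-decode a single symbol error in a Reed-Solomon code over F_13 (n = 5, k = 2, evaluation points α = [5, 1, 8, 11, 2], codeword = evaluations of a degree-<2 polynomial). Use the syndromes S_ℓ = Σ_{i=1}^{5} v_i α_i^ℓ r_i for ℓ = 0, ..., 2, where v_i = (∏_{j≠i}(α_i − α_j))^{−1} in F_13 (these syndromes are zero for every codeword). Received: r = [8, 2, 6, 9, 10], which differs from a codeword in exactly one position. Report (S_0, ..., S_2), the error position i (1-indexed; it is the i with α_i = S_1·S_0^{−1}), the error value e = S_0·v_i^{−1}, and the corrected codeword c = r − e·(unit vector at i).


S = (12, 2, 9), error at position 4, error magnitude e = 5, c = [8, 2, 6, 4, 10].

Step 1: column multipliers v_i = (∏_{j≠i}(α_i − α_j))^{−1} mod 13.
  i = 1 (α = 5): (5−1)(5−8)(5−11)(5−2) = 4·(−3)·(−6)·3 = 216 ≡ 8, so v_1 = 8^{−1} = 5 (mod 13).
  i = 2 (α = 1): (1−5)(1−8)(1−11)(1−2) = (−4)·(−7)·(−10)·(−1) = 280 ≡ 7, so v_2 = 7^{−1} = 2 (mod 13).
  i = 3 (α = 8): (8−5)(8−1)(8−11)(8−2) = 3·7·(−3)·6 = −378 ≡ 12, so v_3 = 12^{−1} = 12 (mod 13).
  i = 4 (α = 11): (11−5)(11−1)(11−8)(11−2) = 6·10·3·9 = 1620 ≡ 8, so v_4 = 8^{−1} = 5 (mod 13).
  i = 5 (α = 2): (2−5)(2−1)(2−8)(2−11) = (−3)·1·(−6)·(−9) = −162 ≡ 7, so v_5 = 7^{−1} = 2 (mod 13).
  v = [5, 2, 12, 5, 2].
Step 2: syndromes of r = [8, 2, 6, 9, 10] (all sums mod 13).
  S_0 = Σ v_i r_i = 5·8 + 2·2 + 12·6 + 5·9 + 2·10 = 181 ≡ 12.
  S_1 = Σ v_i α_i r_i = 5·5·8 + 2·1·2 + 12·8·6 + 5·11·9 + 2·2·10 = 1315 ≡ 2.
  α_i^2 mod 13 = [12, 1, 12, 4, 4].
  S_2 = Σ v_i α_i^2 r_i = 5·12·8 + 2·1·2 + 12·12·6 + 5·4·9 + 2·4·10 = 1608 ≡ 9.
  S = (12, 2, 9) ≠ 0, so r is not a codeword (an error is present).
Step 3: locate the error. For a single error e at position i, S_ℓ = v_i·e·α_i^ℓ, so α_err = S_1/S_0.
  S_0^{−1} = 12^{−1} = 12 (mod 13), so α_err = 2·12 = 24 ≡ 11 = α_4. Error position i = 4.
  Consistency check: S_2/S_1 = 9·7 = 63 ≡ 11 = α_err ✓ (single-error assumption holds).
Step 4: error magnitude e = S_0/v_4 = S_0·∏_{j≠4}(α_4 − α_j) = 12·8 = 96 ≡ 5 (mod 13).
Step 5: correct position 4: c_4 = r_4 − e = 9 − 5 ≡ 4 (mod 13). Hence c = [8, 2, 6, 4, 10].
  Check: interpolating c through the α_i gives m(x) = 7 + 8·x (degree < 2) with m(α_i) = c_i for every i, so c is indeed a codeword.


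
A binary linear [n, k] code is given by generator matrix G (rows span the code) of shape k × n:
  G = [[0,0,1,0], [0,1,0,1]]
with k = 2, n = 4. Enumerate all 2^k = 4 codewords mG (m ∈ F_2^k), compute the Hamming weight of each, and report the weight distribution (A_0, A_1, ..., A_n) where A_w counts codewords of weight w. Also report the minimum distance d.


Weight distribution: A_0 = 1, A_1 = 1, A_2 = 1, A_3 = 1. Minimum distance d = 1.

Enumerate all 2^2 = 4 messages m ∈ F_2^2.
For each, compute codeword c = mG in F_2^4, then tally its weight.
  m = 00 → c = 0000, weight = 0.
  m = 10 → c = 0010, weight = 1.
  m = 01 → c = 0101, weight = 2.
  m = 11 → c = 0111, weight = 3.
Tally weights:
  weight 0: 1 codewords.
  weight 1: 1 codewords.
  weight 2: 1 codewords.
  weight 3: 1 codewords.
Minimum distance d = smallest w > 0 with A_w > 0 = 1.
Sanity: Σ A_w = 4 = 2^2 = 4 ✓.


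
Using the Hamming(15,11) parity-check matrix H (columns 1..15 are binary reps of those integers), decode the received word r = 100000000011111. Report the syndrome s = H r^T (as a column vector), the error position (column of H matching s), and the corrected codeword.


s = (1, 0, 1, 0)^T, error position = 10, corrected codeword c = 100000000111111

Compute s = H r^T mod 2 one row at a time:
  s_1 = 0 + 0 + 0 + 1 + 1 + 1 + 1 + 1 = 5 ≡ 1 (mod 2).
  s_2 = 0 + 0 + 0 + 0 + 1 + 1 + 1 + 1 = 4 ≡ 0 (mod 2).
  s_3 = 0 + 0 + 0 + 0 + 0 + 1 + 1 + 1 = 3 ≡ 1 (mod 2).
  s_4 = 1 + 0 + 0 + 0 + 0 + 1 + 1 + 1 = 4 ≡ 0 (mod 2).
s = (1, 0, 1, 0)^T — this equals column 10 of H (binary 1010), so error is at position 10.
Correct: flip bit 10 of r = 100000000011111 to get c = 100000000111111.


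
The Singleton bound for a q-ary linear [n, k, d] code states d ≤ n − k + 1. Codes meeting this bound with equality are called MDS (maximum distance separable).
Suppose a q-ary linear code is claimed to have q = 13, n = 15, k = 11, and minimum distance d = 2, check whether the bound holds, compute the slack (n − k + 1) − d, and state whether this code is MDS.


Singleton RHS = n − k + 1 = 5, slack = 3, bound satisfied, not MDS.

Singleton bound: d ≤ n − k + 1.
Here n = 15, k = 11, so n − k + 1 = 5.
Given d = 2, check d ≤ 5: YES.
Slack = (n − k + 1) − d = 3.
The code is NOT MDS (slack = 3 > 0).
Description: the claimed parameters are [15, 11, 2]_13; such a code would be non-MDS.


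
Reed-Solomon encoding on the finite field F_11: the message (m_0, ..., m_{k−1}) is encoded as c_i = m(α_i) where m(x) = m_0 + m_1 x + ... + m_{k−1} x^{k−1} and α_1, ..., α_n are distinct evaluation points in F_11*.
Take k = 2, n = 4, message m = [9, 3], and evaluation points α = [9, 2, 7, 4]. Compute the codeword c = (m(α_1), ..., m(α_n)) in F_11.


c = [3, 4, 8, 10]

Message polynomial: m(x) = 9 + 3·x (mod 11).
For each evaluation point α_i, compute m(α_i) mod 11:
  α_1 = 9: Horner steps 3 → 3, so m(9) = 3.
  α_2 = 2: Horner steps 3 → 4, so m(2) = 4.
  α_3 = 7: Horner steps 3 → 8, so m(7) = 8.
  α_4 = 4: Horner steps 3 → 10, so m(4) = 10.
Codeword c = [3, 4, 8, 10] ∈ F_11^4.


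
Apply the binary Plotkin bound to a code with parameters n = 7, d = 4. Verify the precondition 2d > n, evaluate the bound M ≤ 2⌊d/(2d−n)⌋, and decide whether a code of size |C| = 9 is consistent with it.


Plotkin bound M ≤ 8; given |C| = 9 > bound (violated).

Check applicability: 2d = 8, n = 7.
2d − n = 1 > 0, so Plotkin applies.
Compute d/(2d−n) = 4/1 ≈ 4.0000.
⌊d/(2d−n)⌋ = 4.
Plotkin bound: M ≤ 2·4 = 8.
Given |C| = 9, check: VIOLATED.
This |C| is above the Plotkin bound, so no binary code with n = 7, d = 4 and 9 codewords exists.


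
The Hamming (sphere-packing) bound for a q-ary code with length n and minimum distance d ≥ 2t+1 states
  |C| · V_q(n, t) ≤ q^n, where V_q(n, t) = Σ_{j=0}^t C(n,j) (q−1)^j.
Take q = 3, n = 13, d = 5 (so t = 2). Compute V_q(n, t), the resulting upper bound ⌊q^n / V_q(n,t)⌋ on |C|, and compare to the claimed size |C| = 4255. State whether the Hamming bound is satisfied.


V_q(n, t) = 339, q^n = 1594323, Hamming bound = 4703, |C| = 4255 ≤ bound (satisfied).

Step 1: Compute V_q(n, t) = Σ_{j=0}^2 C(n, j) (q−1)^j.
  j = 0: C(13,0)·(2)^0 = 1·1 = 1.
  j = 1: C(13,1)·(2)^1 = 13·2 = 26.
  j = 2: C(13,2)·(2)^2 = 78·4 = 312.
  V_q(n, t) = 1 + 26 + 312 = 339.
Step 2: q^n = 3^13 = 1594323.
Step 3: Hamming bound ⌊q^n / V_q(n,t)⌋ = ⌊1594323/339⌋ = 4703.
Step 4: Compare |C| = 4255 to 4703: satisfied.
The claimed |C| lies below the Hamming bound.


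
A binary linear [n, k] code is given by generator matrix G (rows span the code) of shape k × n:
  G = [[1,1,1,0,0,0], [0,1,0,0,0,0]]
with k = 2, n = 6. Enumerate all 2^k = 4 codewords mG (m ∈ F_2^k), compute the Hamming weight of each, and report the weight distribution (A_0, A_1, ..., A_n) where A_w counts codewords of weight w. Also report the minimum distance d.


Weight distribution: A_0 = 1, A_1 = 1, A_2 = 1, A_3 = 1. Minimum distance d = 1.

Enumerate all 2^2 = 4 messages m ∈ F_2^2.
For each, compute codeword c = mG in F_2^6, then tally its weight.
  m = 00 → c = 000000, weight = 0.
  m = 10 → c = 111000, weight = 3.
  m = 01 → c = 010000, weight = 1.
  m = 11 → c = 101000, weight = 2.
Tally weights:
  weight 0: 1 codewords.
  weight 1: 1 codewords.
  weight 2: 1 codewords.
  weight 3: 1 codewords.
Minimum distance d = smallest w > 0 with A_w > 0 = 1.
Sanity: Σ A_w = 4 = 2^2 = 4 ✓.


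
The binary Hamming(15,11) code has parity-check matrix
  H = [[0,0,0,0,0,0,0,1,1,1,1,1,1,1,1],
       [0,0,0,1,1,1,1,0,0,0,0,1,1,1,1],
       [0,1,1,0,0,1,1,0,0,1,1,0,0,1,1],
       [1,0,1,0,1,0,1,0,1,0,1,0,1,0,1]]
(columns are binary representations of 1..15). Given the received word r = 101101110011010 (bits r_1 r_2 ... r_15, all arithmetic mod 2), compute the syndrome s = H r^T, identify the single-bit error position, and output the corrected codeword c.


s = (0, 1, 1, 0)^T, error position = 6, corrected codeword c = 101100110011010

Compute s = H r^T mod 2 one row at a time:
  s_1 = 1 + 0 + 0 + 1 + 1 + 0 + 1 + 0 = 4 ≡ 0 (mod 2).
  s_2 = 1 + 0 + 1 + 1 + 1 + 0 + 1 + 0 = 5 ≡ 1 (mod 2).
  s_3 = 0 + 1 + 1 + 1 + 0 + 1 + 1 + 0 = 5 ≡ 1 (mod 2).
  s_4 = 1 + 1 + 0 + 1 + 0 + 1 + 0 + 0 = 4 ≡ 0 (mod 2).
s = (0, 1, 1, 0)^T — this equals column 6 of H (binary 0110), so error is at position 6.
Correct: flip bit 6 of r = 101101110011010 to get c = 101100110011010.


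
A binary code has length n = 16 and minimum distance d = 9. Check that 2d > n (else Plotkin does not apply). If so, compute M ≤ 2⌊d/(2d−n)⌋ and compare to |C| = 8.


Plotkin bound M ≤ 8; given |C| = 8 ≤ bound (satisfied).

Check applicability: 2d = 18, n = 16.
2d − n = 2 > 0, so Plotkin applies.
Compute d/(2d−n) = 9/2 ≈ 4.5000.
⌊d/(2d−n)⌋ = 4.
Plotkin bound: M ≤ 2·4 = 8.
Given |C| = 8, check: satisfied.
This |C| is at the Plotkin bound.


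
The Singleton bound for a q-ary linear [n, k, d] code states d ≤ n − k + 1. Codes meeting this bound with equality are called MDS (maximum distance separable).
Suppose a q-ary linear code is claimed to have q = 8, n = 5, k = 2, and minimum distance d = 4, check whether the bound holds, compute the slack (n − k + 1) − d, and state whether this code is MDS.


Singleton RHS = n − k + 1 = 4, slack = 0, bound satisfied, MDS.

Singleton bound: d ≤ n − k + 1.
Here n = 5, k = 2, so n − k + 1 = 4.
Given d = 4, check d ≤ 4: YES.
Slack = (n − k + 1) − d = 0.
The code is MDS (slack = 0).
Description: the claimed parameters are [5, 2, 4]_8; such a code would be MDS (meets Singleton bound).


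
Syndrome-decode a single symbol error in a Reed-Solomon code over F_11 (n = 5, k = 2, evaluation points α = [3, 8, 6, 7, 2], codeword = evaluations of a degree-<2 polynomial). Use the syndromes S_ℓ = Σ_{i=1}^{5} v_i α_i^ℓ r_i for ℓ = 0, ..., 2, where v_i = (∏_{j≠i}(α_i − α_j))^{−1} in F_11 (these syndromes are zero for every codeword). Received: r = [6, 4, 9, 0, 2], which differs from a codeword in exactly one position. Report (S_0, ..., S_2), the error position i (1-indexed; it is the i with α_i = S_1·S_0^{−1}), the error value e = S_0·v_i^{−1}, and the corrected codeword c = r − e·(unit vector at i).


S = (1, 6, 3), error at position 3, error magnitude e = 2, c = [6, 4, 7, 0, 2].

Step 1: column multipliers v_i = (∏_{j≠i}(α_i − α_j))^{−1} mod 11.
  i = 1 (α = 3): (3−8)(3−6)(3−7)(3−2) = (−5)·(−3)·(−4)·1 = −60 ≡ 6, so v_1 = 6^{−1} = 2 (mod 11).
  i = 2 (α = 8): (8−3)(8−6)(8−7)(8−2) = 5·2·1·6 = 60 ≡ 5, so v_2 = 5^{−1} = 9 (mod 11).
  i = 3 (α = 6): (6−3)(6−8)(6−7)(6−2) = 3·(−2)·(−1)·4 = 24 ≡ 2, so v_3 = 2^{−1} = 6 (mod 11).
  i = 4 (α = 7): (7−3)(7−8)(7−6)(7−2) = 4·(−1)·1·5 = −20 ≡ 2, so v_4 = 2^{−1} = 6 (mod 11).
  i = 5 (α = 2): (2−3)(2−8)(2−6)(2−7) = (−1)·(−6)·(−4)·(−5) = 120 ≡ 10, so v_5 = 10^{−1} = 10 (mod 11).
  v = [2, 9, 6, 6, 10].
Step 2: syndromes of r = [6, 4, 9, 0, 2] (all sums mod 11).
  S_0 = Σ v_i r_i = 2·6 + 9·4 + 6·9 + 6·0 + 10·2 = 122 ≡ 1.
  S_1 = Σ v_i α_i r_i = 2·3·6 + 9·8·4 + 6·6·9 + 6·7·0 + 10·2·2 = 688 ≡ 6.
  α_i^2 mod 11 = [9, 9, 3, 5, 4].
  S_2 = Σ v_i α_i^2 r_i = 2·9·6 + 9·9·4 + 6·3·9 + 6·5·0 + 10·4·2 = 674 ≡ 3.
  S = (1, 6, 3) ≠ 0, so r is not a codeword (an error is present).
Step 3: locate the error. For a single error e at position i, S_ℓ = v_i·e·α_i^ℓ, so α_err = S_1/S_0.
  S_0^{−1} = 1^{−1} = 1 (mod 11), so α_err = 6·1 = 6 ≡ 6 = α_3. Error position i = 3.
  Consistency check: S_2/S_1 = 3·2 = 6 ≡ 6 = α_err ✓ (single-error assumption holds).
Step 4: error magnitude e = S_0/v_3 = S_0·∏_{j≠3}(α_3 − α_j) = 1·2 = 2 ≡ 2 (mod 11).
Step 5: correct position 3: c_3 = r_3 − e = 9 − 2 ≡ 7 (mod 11). Hence c = [6, 4, 7, 0, 2].
  Check: interpolating c through the α_i gives m(x) = 5 + 4·x (degree < 2) with m(α_i) = c_i for every i, so c is indeed a codeword.


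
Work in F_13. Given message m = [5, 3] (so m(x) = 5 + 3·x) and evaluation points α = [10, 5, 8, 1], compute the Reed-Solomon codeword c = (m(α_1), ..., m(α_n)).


c = [9, 7, 3, 8]

Message polynomial: m(x) = 5 + 3·x (mod 13).
For each evaluation point α_i, compute m(α_i) mod 13:
  α_1 = 10: Horner steps 3 → 9, so m(10) = 9.
  α_2 = 5: Horner steps 3 → 7, so m(5) = 7.
  α_3 = 8: Horner steps 3 → 3, so m(8) = 3.
  α_4 = 1: Horner steps 3 → 8, so m(1) = 8.
Codeword c = [9, 7, 3, 8] ∈ F_13^4.


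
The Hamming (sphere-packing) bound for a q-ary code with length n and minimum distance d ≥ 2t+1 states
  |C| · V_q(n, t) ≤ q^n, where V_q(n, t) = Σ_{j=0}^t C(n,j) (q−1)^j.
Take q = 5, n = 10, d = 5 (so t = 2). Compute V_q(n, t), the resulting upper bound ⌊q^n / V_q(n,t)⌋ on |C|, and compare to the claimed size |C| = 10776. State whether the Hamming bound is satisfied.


V_q(n, t) = 761, q^n = 9765625, Hamming bound = 12832, |C| = 10776 ≤ bound (satisfied).

Step 1: Compute V_q(n, t) = Σ_{j=0}^2 C(n, j) (q−1)^j.
  j = 0: C(10,0)·(4)^0 = 1·1 = 1.
  j = 1: C(10,1)·(4)^1 = 10·4 = 40.
  j = 2: C(10,2)·(4)^2 = 45·16 = 720.
  V_q(n, t) = 1 + 40 + 720 = 761.
Step 2: q^n = 5^10 = 9765625.
Step 3: Hamming bound ⌊q^n / V_q(n,t)⌋ = ⌊9765625/761⌋ = 12832.
Step 4: Compare |C| = 10776 to 12832: satisfied.
The claimed |C| lies below the Hamming bound.


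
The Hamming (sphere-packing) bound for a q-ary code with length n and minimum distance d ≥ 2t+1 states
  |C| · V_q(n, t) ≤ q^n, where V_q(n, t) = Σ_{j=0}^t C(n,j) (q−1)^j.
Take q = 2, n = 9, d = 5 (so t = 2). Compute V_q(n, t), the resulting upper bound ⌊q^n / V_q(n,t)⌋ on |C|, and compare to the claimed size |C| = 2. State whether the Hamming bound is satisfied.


V_q(n, t) = 46, q^n = 512, Hamming bound = 11, |C| = 2 ≤ bound (satisfied).

Step 1: Compute V_q(n, t) = Σ_{j=0}^2 C(n, j) (q−1)^j.
  j = 0: C(9,0)·(1)^0 = 1·1 = 1.
  j = 1: C(9,1)·(1)^1 = 9·1 = 9.
  j = 2: C(9,2)·(1)^2 = 36·1 = 36.
  V_q(n, t) = 1 + 9 + 36 = 46.
Step 2: q^n = 2^9 = 512.
Step 3: Hamming bound ⌊q^n / V_q(n,t)⌋ = ⌊512/46⌋ = 11.
Step 4: Compare |C| = 2 to 11: satisfied.
The claimed |C| lies below the Hamming bound.


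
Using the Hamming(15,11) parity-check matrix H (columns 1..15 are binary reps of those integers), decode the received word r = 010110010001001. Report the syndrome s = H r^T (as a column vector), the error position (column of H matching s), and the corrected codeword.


s = (1, 0, 0, 0)^T, error position = 8, corrected codeword c = 010110000001001

Compute s = H r^T mod 2 one row at a time:
  s_1 = 1 + 0 + 0 + 0 + 1 + 0 + 0 + 1 = 3 ≡ 1 (mod 2).
  s_2 = 1 + 1 + 0 + 0 + 1 + 0 + 0 + 1 = 4 ≡ 0 (mod 2).
  s_3 = 1 + 0 + 0 + 0 + 0 + 0 + 0 + 1 = 2 ≡ 0 (mod 2).
  s_4 = 0 + 0 + 1 + 0 + 0 + 0 + 0 + 1 = 2 ≡ 0 (mod 2).
s = (1, 0, 0, 0)^T — this equals column 8 of H (binary 1000), so error is at position 8.
Correct: flip bit 8 of r = 010110010001001 to get c = 010110000001001.


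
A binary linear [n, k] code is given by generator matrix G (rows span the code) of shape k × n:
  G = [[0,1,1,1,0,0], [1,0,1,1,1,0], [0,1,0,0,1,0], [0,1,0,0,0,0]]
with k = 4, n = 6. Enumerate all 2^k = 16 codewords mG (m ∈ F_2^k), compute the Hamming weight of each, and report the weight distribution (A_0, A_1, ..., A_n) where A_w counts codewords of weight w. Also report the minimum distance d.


Weight distribution: A_0 = 1, A_1 = 3, A_2 = 4, A_3 = 4, A_4 = 3, A_5 = 1. Minimum distance d = 1.

Enumerate all 2^4 = 16 messages m ∈ F_2^4.
For each, compute codeword c = mG in F_2^6, then tally its weight.
  m = 0000 → c = 000000, weight = 0.
  m = 1000 → c = 011100, weight = 3.
  m = 0100 → c = 101110, weight = 4.
  m = 1100 → c = 110010, weight = 3.
  m = 0010 → c = 010010, weight = 2.
  m = 1010 → c = 001110, weight = 3.
  m = 0110 → c = 111100, weight = 4.
  m = 1110 → c = 100000, weight = 1.
  m = 0001 → c = 010000, weight = 1.
  m = 1001 → c = 001100, weight = 2.
  m = 0101 → c = 111110, weight = 5.
  m = 1101 → c = 100010, weight = 2.
  m = 0011 → c = 000010, weight = 1.
  m = 1011 → c = 011110, weight = 4.
  m = 0111 → c = 101100, weight = 3.
  m = 1111 → c = 110000, weight = 2.
Tally weights:
  weight 0: 1 codewords.
  weight 1: 3 codewords.
  weight 2: 4 codewords.
  weight 3: 4 codewords.
  weight 4: 3 codewords.
  weight 5: 1 codewords.
Minimum distance d = smallest w > 0 with A_w > 0 = 1.
Sanity: Σ A_w = 16 = 2^4 = 16 ✓.


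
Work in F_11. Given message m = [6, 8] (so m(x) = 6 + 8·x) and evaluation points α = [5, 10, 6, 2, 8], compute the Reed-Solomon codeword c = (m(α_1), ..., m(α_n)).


c = [2, 9, 10, 0, 4]

Message polynomial: m(x) = 6 + 8·x (mod 11).
For each evaluation point α_i, compute m(α_i) mod 11:
  α_1 = 5: Horner steps 8 → 2, so m(5) = 2.
  α_2 = 10: Horner steps 8 → 9, so m(10) = 9.
  α_3 = 6: Horner steps 8 → 10, so m(6) = 10.
  α_4 = 2: Horner steps 8 → 0, so m(2) = 0.
  α_5 = 8: Horner steps 8 → 4, so m(8) = 4.
Codeword c = [2, 9, 10, 0, 4] ∈ F_11^5.


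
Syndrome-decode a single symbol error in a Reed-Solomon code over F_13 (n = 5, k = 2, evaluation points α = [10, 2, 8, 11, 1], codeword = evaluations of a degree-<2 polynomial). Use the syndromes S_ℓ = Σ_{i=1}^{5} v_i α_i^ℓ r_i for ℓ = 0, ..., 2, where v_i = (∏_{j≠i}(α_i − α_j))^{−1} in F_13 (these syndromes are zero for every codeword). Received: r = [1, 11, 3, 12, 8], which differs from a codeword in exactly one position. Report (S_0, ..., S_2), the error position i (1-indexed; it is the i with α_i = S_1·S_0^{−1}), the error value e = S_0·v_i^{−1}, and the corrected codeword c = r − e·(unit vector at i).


S = (8, 2, 7), error at position 1, error magnitude e = 5, c = [9, 11, 3, 12, 8].

Step 1: column multipliers v_i = (∏_{j≠i}(α_i − α_j))^{−1} mod 13.
  i = 1 (α = 10): (10−2)(10−8)(10−11)(10−1) = 8·2·(−1)·9 = −144 ≡ 12, so v_1 = 12^{−1} = 12 (mod 13).
  i = 2 (α = 2): (2−10)(2−8)(2−11)(2−1) = (−8)·(−6)·(−9)·1 = −432 ≡ 10, so v_2 = 10^{−1} = 4 (mod 13).
  i = 3 (α = 8): (8−10)(8−2)(8−11)(8−1) = (−2)·6·(−3)·7 = 252 ≡ 5, so v_3 = 5^{−1} = 8 (mod 13).
  i = 4 (α = 11): (11−10)(11−2)(11−8)(11−1) = 1·9·3·10 = 270 ≡ 10, so v_4 = 10^{−1} = 4 (mod 13).
  i = 5 (α = 1): (1−10)(1−2)(1−8)(1−11) = (−9)·(−1)·(−7)·(−10) = 630 ≡ 6, so v_5 = 6^{−1} = 11 (mod 13).
  v = [12, 4, 8, 4, 11].
Step 2: syndromes of r = [1, 11, 3, 12, 8] (all sums mod 13).
  S_0 = Σ v_i r_i = 12·1 + 4·11 + 8·3 + 4·12 + 11·8 = 216 ≡ 8.
  S_1 = Σ v_i α_i r_i = 12·10·1 + 4·2·11 + 8·8·3 + 4·11·12 + 11·1·8 = 1016 ≡ 2.
  α_i^2 mod 13 = [9, 4, 12, 4, 1].
  S_2 = Σ v_i α_i^2 r_i = 12·9·1 + 4·4·11 + 8·12·3 + 4·4·12 + 11·1·8 = 852 ≡ 7.
  S = (8, 2, 7) ≠ 0, so r is not a codeword (an error is present).
Step 3: locate the error. For a single error e at position i, S_ℓ = v_i·e·α_i^ℓ, so α_err = S_1/S_0.
  S_0^{−1} = 8^{−1} = 5 (mod 13), so α_err = 2·5 = 10 ≡ 10 = α_1. Error position i = 1.
  Consistency check: S_2/S_1 = 7·7 = 49 ≡ 10 = α_err ✓ (single-error assumption holds).
Step 4: error magnitude e = S_0/v_1 = S_0·∏_{j≠1}(α_1 − α_j) = 8·12 = 96 ≡ 5 (mod 13).
Step 5: correct position 1: c_1 = r_1 − e = 1 − 5 ≡ 9 (mod 13). Hence c = [9, 11, 3, 12, 8].
  Check: interpolating c through the α_i gives m(x) = 5 + 3·x (degree < 2) with m(α_i) = c_i for every i, so c is indeed a codeword.


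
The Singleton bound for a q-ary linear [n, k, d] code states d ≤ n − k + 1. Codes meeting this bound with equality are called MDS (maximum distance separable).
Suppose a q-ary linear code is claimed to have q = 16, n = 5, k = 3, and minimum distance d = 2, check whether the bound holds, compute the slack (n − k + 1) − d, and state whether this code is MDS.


Singleton RHS = n − k + 1 = 3, slack = 1, bound satisfied, not MDS.

Singleton bound: d ≤ n − k + 1.
Here n = 5, k = 3, so n − k + 1 = 3.
Given d = 2, check d ≤ 3: YES.
Slack = (n − k + 1) − d = 1.
The code is NOT MDS (slack = 1 > 0).
Description: the claimed parameters are [5, 3, 2]_16; such a code would be non-MDS.


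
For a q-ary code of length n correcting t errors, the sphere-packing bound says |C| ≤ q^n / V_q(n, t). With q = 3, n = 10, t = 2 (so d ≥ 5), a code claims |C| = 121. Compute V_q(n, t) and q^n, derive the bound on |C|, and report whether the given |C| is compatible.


V_q(n, t) = 201, q^n = 59049, Hamming bound = 293, |C| = 121 ≤ bound (satisfied).

Step 1: Compute V_q(n, t) = Σ_{j=0}^2 C(n, j) (q−1)^j.
  j = 0: C(10,0)·(2)^0 = 1·1 = 1.
  j = 1: C(10,1)·(2)^1 = 10·2 = 20.
  j = 2: C(10,2)·(2)^2 = 45·4 = 180.
  V_q(n, t) = 1 + 20 + 180 = 201.
Step 2: q^n = 3^10 = 59049.
Step 3: Hamming bound ⌊q^n / V_q(n,t)⌋ = ⌊59049/201⌋ = 293.
Step 4: Compare |C| = 121 to 293: satisfied.
The claimed |C| lies below the Hamming bound.


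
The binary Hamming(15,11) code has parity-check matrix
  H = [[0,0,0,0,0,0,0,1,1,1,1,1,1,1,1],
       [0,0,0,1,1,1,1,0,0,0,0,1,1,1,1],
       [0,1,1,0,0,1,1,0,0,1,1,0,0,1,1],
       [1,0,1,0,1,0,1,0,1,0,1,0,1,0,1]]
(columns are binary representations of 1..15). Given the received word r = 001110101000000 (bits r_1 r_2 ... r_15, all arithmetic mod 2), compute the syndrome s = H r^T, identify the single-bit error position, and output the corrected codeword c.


s = (1, 1, 0, 0)^T, error position = 12, corrected codeword c = 001110101001000

Compute s = H r^T mod 2 one row at a time:
  s_1 = 0 + 1 + 0 + 0 + 0 + 0 + 0 + 0 = 1 ≡ 1 (mod 2).
  s_2 = 1 + 1 + 0 + 1 + 0 + 0 + 0 + 0 = 3 ≡ 1 (mod 2).
  s_3 = 0 + 1 + 0 + 1 + 0 + 0 + 0 + 0 = 2 ≡ 0 (mod 2).
  s_4 = 0 + 1 + 1 + 1 + 1 + 0 + 0 + 0 = 4 ≡ 0 (mod 2).
s = (1, 1, 0, 0)^T — this equals column 12 of H (binary 1100), so error is at position 12.
Correct: flip bit 12 of r = 001110101000000 to get c = 001110101001000.


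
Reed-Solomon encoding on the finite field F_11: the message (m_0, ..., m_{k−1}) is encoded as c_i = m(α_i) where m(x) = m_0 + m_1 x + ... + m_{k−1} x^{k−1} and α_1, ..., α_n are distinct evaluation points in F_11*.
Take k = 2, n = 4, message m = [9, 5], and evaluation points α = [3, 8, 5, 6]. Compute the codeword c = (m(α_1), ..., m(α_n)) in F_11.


c = [2, 5, 1, 6]

Message polynomial: m(x) = 9 + 5·x (mod 11).
For each evaluation point α_i, compute m(α_i) mod 11:
  α_1 = 3: Horner steps 5 → 2, so m(3) = 2.
  α_2 = 8: Horner steps 5 → 5, so m(8) = 5.
  α_3 = 5: Horner steps 5 → 1, so m(5) = 1.
  α_4 = 6: Horner steps 5 → 6, so m(6) = 6.
Codeword c = [2, 5, 1, 6] ∈ F_11^4.


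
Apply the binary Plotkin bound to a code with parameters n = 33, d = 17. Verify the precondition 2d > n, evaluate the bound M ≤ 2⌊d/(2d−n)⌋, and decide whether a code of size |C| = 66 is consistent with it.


Plotkin bound M ≤ 34; given |C| = 66 > bound (violated).

Check applicability: 2d = 34, n = 33.
2d − n = 1 > 0, so Plotkin applies.
Compute d/(2d−n) = 17/1 ≈ 17.0000.
⌊d/(2d−n)⌋ = 17.
Plotkin bound: M ≤ 2·17 = 34.
Given |C| = 66, check: VIOLATED.
This |C| is above the Plotkin bound, so no binary code with n = 33, d = 17 and 66 codewords exists.
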